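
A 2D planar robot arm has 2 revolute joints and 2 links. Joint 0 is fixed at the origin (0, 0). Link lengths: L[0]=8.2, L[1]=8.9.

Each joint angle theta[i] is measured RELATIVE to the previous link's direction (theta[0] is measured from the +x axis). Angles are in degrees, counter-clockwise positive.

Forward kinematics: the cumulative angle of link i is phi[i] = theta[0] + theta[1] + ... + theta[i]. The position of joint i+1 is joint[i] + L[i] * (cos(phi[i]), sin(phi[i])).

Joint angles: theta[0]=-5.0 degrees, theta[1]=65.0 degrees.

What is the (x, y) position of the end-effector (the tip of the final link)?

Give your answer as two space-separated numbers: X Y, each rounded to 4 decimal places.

joint[0] = (0.0000, 0.0000)  (base)
link 0: phi[0] = -5 = -5 deg
  cos(-5 deg) = 0.9962, sin(-5 deg) = -0.0872
  joint[1] = (0.0000, 0.0000) + 8.2 * (0.9962, -0.0872) = (0.0000 + 8.1688, 0.0000 + -0.7147) = (8.1688, -0.7147)
link 1: phi[1] = -5 + 65 = 60 deg
  cos(60 deg) = 0.5000, sin(60 deg) = 0.8660
  joint[2] = (8.1688, -0.7147) + 8.9 * (0.5000, 0.8660) = (8.1688 + 4.4500, -0.7147 + 7.7076) = (12.6188, 6.9929)
End effector: (12.6188, 6.9929)

Answer: 12.6188 6.9929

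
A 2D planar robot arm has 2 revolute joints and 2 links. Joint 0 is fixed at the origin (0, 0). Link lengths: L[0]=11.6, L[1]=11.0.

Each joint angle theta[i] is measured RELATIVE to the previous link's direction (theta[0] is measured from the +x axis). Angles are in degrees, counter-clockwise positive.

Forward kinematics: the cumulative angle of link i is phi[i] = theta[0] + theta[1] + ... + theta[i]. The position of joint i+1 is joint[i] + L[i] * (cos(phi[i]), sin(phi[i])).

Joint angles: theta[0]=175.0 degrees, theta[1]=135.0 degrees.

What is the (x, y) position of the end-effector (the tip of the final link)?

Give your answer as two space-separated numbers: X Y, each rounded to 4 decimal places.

joint[0] = (0.0000, 0.0000)  (base)
link 0: phi[0] = 175 = 175 deg
  cos(175 deg) = -0.9962, sin(175 deg) = 0.0872
  joint[1] = (0.0000, 0.0000) + 11.6 * (-0.9962, 0.0872) = (0.0000 + -11.5559, 0.0000 + 1.0110) = (-11.5559, 1.0110)
link 1: phi[1] = 175 + 135 = 310 deg
  cos(310 deg) = 0.6428, sin(310 deg) = -0.7660
  joint[2] = (-11.5559, 1.0110) + 11 * (0.6428, -0.7660) = (-11.5559 + 7.0707, 1.0110 + -8.4265) = (-4.4852, -7.4155)
End effector: (-4.4852, -7.4155)

Answer: -4.4852 -7.4155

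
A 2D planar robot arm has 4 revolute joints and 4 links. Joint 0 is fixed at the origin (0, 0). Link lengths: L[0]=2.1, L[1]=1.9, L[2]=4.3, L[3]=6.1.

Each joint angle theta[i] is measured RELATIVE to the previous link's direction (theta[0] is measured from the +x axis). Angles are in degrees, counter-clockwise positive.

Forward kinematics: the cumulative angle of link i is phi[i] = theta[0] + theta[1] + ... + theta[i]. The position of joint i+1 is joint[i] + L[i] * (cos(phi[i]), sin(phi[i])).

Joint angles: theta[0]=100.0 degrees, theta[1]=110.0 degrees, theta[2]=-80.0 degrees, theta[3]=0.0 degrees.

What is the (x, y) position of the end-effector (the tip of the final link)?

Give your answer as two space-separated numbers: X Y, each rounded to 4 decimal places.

Answer: -8.6951 9.0850

Derivation:
joint[0] = (0.0000, 0.0000)  (base)
link 0: phi[0] = 100 = 100 deg
  cos(100 deg) = -0.1736, sin(100 deg) = 0.9848
  joint[1] = (0.0000, 0.0000) + 2.1 * (-0.1736, 0.9848) = (0.0000 + -0.3647, 0.0000 + 2.0681) = (-0.3647, 2.0681)
link 1: phi[1] = 100 + 110 = 210 deg
  cos(210 deg) = -0.8660, sin(210 deg) = -0.5000
  joint[2] = (-0.3647, 2.0681) + 1.9 * (-0.8660, -0.5000) = (-0.3647 + -1.6454, 2.0681 + -0.9500) = (-2.0101, 1.1181)
link 2: phi[2] = 100 + 110 + -80 = 130 deg
  cos(130 deg) = -0.6428, sin(130 deg) = 0.7660
  joint[3] = (-2.0101, 1.1181) + 4.3 * (-0.6428, 0.7660) = (-2.0101 + -2.7640, 1.1181 + 3.2940) = (-4.7741, 4.4121)
link 3: phi[3] = 100 + 110 + -80 + 0 = 130 deg
  cos(130 deg) = -0.6428, sin(130 deg) = 0.7660
  joint[4] = (-4.7741, 4.4121) + 6.1 * (-0.6428, 0.7660) = (-4.7741 + -3.9210, 4.4121 + 4.6729) = (-8.6951, 9.0850)
End effector: (-8.6951, 9.0850)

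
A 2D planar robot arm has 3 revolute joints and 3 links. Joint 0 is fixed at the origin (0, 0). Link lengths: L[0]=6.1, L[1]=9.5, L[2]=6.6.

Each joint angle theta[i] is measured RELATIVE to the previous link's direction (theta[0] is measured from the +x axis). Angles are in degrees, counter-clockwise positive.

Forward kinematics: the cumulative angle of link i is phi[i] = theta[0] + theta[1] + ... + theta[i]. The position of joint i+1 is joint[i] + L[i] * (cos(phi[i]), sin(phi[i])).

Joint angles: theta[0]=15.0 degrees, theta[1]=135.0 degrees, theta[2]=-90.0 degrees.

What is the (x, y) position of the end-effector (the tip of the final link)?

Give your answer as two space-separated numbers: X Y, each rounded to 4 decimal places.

Answer: 0.9649 12.0446

Derivation:
joint[0] = (0.0000, 0.0000)  (base)
link 0: phi[0] = 15 = 15 deg
  cos(15 deg) = 0.9659, sin(15 deg) = 0.2588
  joint[1] = (0.0000, 0.0000) + 6.1 * (0.9659, 0.2588) = (0.0000 + 5.8921, 0.0000 + 1.5788) = (5.8921, 1.5788)
link 1: phi[1] = 15 + 135 = 150 deg
  cos(150 deg) = -0.8660, sin(150 deg) = 0.5000
  joint[2] = (5.8921, 1.5788) + 9.5 * (-0.8660, 0.5000) = (5.8921 + -8.2272, 1.5788 + 4.7500) = (-2.3351, 6.3288)
link 2: phi[2] = 15 + 135 + -90 = 60 deg
  cos(60 deg) = 0.5000, sin(60 deg) = 0.8660
  joint[3] = (-2.3351, 6.3288) + 6.6 * (0.5000, 0.8660) = (-2.3351 + 3.3000, 6.3288 + 5.7158) = (0.9649, 12.0446)
End effector: (0.9649, 12.0446)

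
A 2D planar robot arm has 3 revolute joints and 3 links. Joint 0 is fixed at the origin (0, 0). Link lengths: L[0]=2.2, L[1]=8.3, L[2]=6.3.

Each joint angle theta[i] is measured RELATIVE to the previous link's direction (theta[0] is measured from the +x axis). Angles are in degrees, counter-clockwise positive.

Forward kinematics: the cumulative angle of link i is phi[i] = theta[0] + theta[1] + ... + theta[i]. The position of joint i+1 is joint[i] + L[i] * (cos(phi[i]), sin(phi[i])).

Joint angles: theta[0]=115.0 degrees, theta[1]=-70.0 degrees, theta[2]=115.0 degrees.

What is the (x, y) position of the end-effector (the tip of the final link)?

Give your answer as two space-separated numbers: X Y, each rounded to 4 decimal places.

joint[0] = (0.0000, 0.0000)  (base)
link 0: phi[0] = 115 = 115 deg
  cos(115 deg) = -0.4226, sin(115 deg) = 0.9063
  joint[1] = (0.0000, 0.0000) + 2.2 * (-0.4226, 0.9063) = (0.0000 + -0.9298, 0.0000 + 1.9939) = (-0.9298, 1.9939)
link 1: phi[1] = 115 + -70 = 45 deg
  cos(45 deg) = 0.7071, sin(45 deg) = 0.7071
  joint[2] = (-0.9298, 1.9939) + 8.3 * (0.7071, 0.7071) = (-0.9298 + 5.8690, 1.9939 + 5.8690) = (4.9392, 7.8629)
link 2: phi[2] = 115 + -70 + 115 = 160 deg
  cos(160 deg) = -0.9397, sin(160 deg) = 0.3420
  joint[3] = (4.9392, 7.8629) + 6.3 * (-0.9397, 0.3420) = (4.9392 + -5.9201, 7.8629 + 2.1547) = (-0.9808, 10.0176)
End effector: (-0.9808, 10.0176)

Answer: -0.9808 10.0176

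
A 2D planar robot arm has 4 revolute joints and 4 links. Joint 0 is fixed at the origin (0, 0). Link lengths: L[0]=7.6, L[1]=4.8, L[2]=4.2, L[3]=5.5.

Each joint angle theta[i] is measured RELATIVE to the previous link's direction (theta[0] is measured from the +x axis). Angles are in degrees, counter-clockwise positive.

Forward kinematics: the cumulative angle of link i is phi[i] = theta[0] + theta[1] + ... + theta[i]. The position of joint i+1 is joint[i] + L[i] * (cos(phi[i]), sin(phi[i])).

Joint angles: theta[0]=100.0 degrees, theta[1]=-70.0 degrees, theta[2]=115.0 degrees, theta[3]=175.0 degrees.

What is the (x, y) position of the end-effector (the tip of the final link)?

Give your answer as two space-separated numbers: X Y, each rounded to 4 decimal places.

Answer: 3.6100 8.7582

Derivation:
joint[0] = (0.0000, 0.0000)  (base)
link 0: phi[0] = 100 = 100 deg
  cos(100 deg) = -0.1736, sin(100 deg) = 0.9848
  joint[1] = (0.0000, 0.0000) + 7.6 * (-0.1736, 0.9848) = (0.0000 + -1.3197, 0.0000 + 7.4845) = (-1.3197, 7.4845)
link 1: phi[1] = 100 + -70 = 30 deg
  cos(30 deg) = 0.8660, sin(30 deg) = 0.5000
  joint[2] = (-1.3197, 7.4845) + 4.8 * (0.8660, 0.5000) = (-1.3197 + 4.1569, 7.4845 + 2.4000) = (2.8372, 9.8845)
link 2: phi[2] = 100 + -70 + 115 = 145 deg
  cos(145 deg) = -0.8192, sin(145 deg) = 0.5736
  joint[3] = (2.8372, 9.8845) + 4.2 * (-0.8192, 0.5736) = (2.8372 + -3.4404, 9.8845 + 2.4090) = (-0.6032, 12.2936)
link 3: phi[3] = 100 + -70 + 115 + 175 = 320 deg
  cos(320 deg) = 0.7660, sin(320 deg) = -0.6428
  joint[4] = (-0.6032, 12.2936) + 5.5 * (0.7660, -0.6428) = (-0.6032 + 4.2132, 12.2936 + -3.5353) = (3.6100, 8.7582)
End effector: (3.6100, 8.7582)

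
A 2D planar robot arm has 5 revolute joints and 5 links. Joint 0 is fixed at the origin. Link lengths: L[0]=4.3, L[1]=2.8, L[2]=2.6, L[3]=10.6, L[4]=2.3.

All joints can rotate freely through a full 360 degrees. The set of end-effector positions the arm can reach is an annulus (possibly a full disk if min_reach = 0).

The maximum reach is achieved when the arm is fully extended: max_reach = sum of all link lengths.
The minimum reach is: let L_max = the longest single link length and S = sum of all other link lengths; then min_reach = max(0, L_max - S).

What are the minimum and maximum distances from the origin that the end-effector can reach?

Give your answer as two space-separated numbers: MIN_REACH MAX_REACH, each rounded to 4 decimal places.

Answer: 0.0000 22.6000

Derivation:
Link lengths: [4.3, 2.8, 2.6, 10.6, 2.3]
max_reach = 4.3 + 2.8 + 2.6 + 10.6 + 2.3 = 22.6
L_max = max([4.3, 2.8, 2.6, 10.6, 2.3]) = 10.6
S (sum of others) = 22.6 - 10.6 = 12
min_reach = max(0, 10.6 - 12) = max(0, -1.4) = 0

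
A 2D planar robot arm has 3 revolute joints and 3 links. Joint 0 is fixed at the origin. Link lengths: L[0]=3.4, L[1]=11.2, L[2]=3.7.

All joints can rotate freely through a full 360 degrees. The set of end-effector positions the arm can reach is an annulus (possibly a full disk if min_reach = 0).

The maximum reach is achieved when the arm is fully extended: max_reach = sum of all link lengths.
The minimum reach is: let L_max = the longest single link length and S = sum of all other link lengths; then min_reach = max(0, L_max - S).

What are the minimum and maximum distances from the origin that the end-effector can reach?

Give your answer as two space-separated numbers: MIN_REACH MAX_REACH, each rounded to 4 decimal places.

Answer: 4.1000 18.3000

Derivation:
Link lengths: [3.4, 11.2, 3.7]
max_reach = 3.4 + 11.2 + 3.7 = 18.3
L_max = max([3.4, 11.2, 3.7]) = 11.2
S (sum of others) = 18.3 - 11.2 = 7.1
min_reach = max(0, 11.2 - 7.1) = max(0, 4.1) = 4.1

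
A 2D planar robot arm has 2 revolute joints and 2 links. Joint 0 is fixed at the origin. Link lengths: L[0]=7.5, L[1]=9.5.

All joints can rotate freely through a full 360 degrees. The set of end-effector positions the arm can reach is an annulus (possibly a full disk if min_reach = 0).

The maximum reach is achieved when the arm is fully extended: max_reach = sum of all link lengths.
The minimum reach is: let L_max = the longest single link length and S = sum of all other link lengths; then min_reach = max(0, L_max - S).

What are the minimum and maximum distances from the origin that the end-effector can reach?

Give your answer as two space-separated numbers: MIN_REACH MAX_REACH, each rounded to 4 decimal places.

Link lengths: [7.5, 9.5]
max_reach = 7.5 + 9.5 = 17
L_max = max([7.5, 9.5]) = 9.5
S (sum of others) = 17 - 9.5 = 7.5
min_reach = max(0, 9.5 - 7.5) = max(0, 2) = 2

Answer: 2.0000 17.0000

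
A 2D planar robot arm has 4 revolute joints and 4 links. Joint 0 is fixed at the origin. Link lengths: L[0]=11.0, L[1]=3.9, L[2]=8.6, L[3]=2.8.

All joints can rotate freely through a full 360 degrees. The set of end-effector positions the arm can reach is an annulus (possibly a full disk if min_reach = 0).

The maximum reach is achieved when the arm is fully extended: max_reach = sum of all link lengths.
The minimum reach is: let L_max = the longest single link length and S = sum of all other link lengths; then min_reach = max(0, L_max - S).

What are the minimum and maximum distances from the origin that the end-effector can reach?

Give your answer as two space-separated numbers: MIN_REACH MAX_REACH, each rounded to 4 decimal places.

Answer: 0.0000 26.3000

Derivation:
Link lengths: [11.0, 3.9, 8.6, 2.8]
max_reach = 11 + 3.9 + 8.6 + 2.8 = 26.3
L_max = max([11.0, 3.9, 8.6, 2.8]) = 11
S (sum of others) = 26.3 - 11 = 15.3
min_reach = max(0, 11 - 15.3) = max(0, -4.3) = 0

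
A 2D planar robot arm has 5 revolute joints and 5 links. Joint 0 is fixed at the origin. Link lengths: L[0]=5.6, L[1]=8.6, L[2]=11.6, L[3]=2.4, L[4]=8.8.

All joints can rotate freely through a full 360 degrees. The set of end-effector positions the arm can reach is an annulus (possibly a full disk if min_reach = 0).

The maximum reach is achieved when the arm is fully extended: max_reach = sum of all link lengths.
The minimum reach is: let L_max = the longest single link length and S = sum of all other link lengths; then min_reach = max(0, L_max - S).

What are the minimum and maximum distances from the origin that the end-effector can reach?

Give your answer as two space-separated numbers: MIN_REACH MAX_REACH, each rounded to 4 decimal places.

Answer: 0.0000 37.0000

Derivation:
Link lengths: [5.6, 8.6, 11.6, 2.4, 8.8]
max_reach = 5.6 + 8.6 + 11.6 + 2.4 + 8.8 = 37
L_max = max([5.6, 8.6, 11.6, 2.4, 8.8]) = 11.6
S (sum of others) = 37 - 11.6 = 25.4
min_reach = max(0, 11.6 - 25.4) = max(0, -13.8) = 0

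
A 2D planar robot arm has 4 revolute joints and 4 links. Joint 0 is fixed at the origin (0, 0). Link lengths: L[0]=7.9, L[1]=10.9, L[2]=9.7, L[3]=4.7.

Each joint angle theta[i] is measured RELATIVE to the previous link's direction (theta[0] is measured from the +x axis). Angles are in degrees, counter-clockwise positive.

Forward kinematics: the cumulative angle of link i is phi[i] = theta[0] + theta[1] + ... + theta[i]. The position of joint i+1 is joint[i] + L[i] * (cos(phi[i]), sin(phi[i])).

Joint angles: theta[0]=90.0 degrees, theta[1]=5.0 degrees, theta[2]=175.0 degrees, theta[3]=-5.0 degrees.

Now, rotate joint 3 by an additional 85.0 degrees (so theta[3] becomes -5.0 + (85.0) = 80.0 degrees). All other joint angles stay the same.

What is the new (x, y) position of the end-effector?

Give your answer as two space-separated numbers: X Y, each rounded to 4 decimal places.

joint[0] = (0.0000, 0.0000)  (base)
link 0: phi[0] = 90 = 90 deg
  cos(90 deg) = 0.0000, sin(90 deg) = 1.0000
  joint[1] = (0.0000, 0.0000) + 7.9 * (0.0000, 1.0000) = (0.0000 + 0.0000, 0.0000 + 7.9000) = (0.0000, 7.9000)
link 1: phi[1] = 90 + 5 = 95 deg
  cos(95 deg) = -0.0872, sin(95 deg) = 0.9962
  joint[2] = (0.0000, 7.9000) + 10.9 * (-0.0872, 0.9962) = (0.0000 + -0.9500, 7.9000 + 10.8585) = (-0.9500, 18.7585)
link 2: phi[2] = 90 + 5 + 175 = 270 deg
  cos(270 deg) = -0.0000, sin(270 deg) = -1.0000
  joint[3] = (-0.9500, 18.7585) + 9.7 * (-0.0000, -1.0000) = (-0.9500 + -0.0000, 18.7585 + -9.7000) = (-0.9500, 9.0585)
link 3: phi[3] = 90 + 5 + 175 + 80 = 350 deg
  cos(350 deg) = 0.9848, sin(350 deg) = -0.1736
  joint[4] = (-0.9500, 9.0585) + 4.7 * (0.9848, -0.1736) = (-0.9500 + 4.6286, 9.0585 + -0.8161) = (3.6786, 8.2424)
End effector: (3.6786, 8.2424)

Answer: 3.6786 8.2424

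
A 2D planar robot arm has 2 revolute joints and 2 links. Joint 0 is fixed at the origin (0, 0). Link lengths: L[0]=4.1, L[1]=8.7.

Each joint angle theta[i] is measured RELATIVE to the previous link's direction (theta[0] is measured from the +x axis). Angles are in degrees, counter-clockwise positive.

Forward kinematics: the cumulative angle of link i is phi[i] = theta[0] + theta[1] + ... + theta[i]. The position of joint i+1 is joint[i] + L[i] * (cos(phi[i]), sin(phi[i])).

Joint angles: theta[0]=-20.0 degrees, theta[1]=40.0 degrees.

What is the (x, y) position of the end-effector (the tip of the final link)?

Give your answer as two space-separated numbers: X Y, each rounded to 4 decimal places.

joint[0] = (0.0000, 0.0000)  (base)
link 0: phi[0] = -20 = -20 deg
  cos(-20 deg) = 0.9397, sin(-20 deg) = -0.3420
  joint[1] = (0.0000, 0.0000) + 4.1 * (0.9397, -0.3420) = (0.0000 + 3.8527, 0.0000 + -1.4023) = (3.8527, -1.4023)
link 1: phi[1] = -20 + 40 = 20 deg
  cos(20 deg) = 0.9397, sin(20 deg) = 0.3420
  joint[2] = (3.8527, -1.4023) + 8.7 * (0.9397, 0.3420) = (3.8527 + 8.1753, -1.4023 + 2.9756) = (12.0281, 1.5733)
End effector: (12.0281, 1.5733)

Answer: 12.0281 1.5733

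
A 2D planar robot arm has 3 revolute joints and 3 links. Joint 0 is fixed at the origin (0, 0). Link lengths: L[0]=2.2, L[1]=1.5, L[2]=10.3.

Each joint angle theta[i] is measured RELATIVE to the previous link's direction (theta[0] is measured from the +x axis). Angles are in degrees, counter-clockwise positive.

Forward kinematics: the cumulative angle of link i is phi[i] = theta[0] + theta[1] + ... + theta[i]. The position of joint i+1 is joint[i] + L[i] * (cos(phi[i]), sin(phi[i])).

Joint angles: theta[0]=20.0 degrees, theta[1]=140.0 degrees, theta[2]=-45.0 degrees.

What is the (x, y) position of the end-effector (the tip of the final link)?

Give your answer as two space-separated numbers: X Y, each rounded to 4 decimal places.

joint[0] = (0.0000, 0.0000)  (base)
link 0: phi[0] = 20 = 20 deg
  cos(20 deg) = 0.9397, sin(20 deg) = 0.3420
  joint[1] = (0.0000, 0.0000) + 2.2 * (0.9397, 0.3420) = (0.0000 + 2.0673, 0.0000 + 0.7524) = (2.0673, 0.7524)
link 1: phi[1] = 20 + 140 = 160 deg
  cos(160 deg) = -0.9397, sin(160 deg) = 0.3420
  joint[2] = (2.0673, 0.7524) + 1.5 * (-0.9397, 0.3420) = (2.0673 + -1.4095, 0.7524 + 0.5130) = (0.6578, 1.2655)
link 2: phi[2] = 20 + 140 + -45 = 115 deg
  cos(115 deg) = -0.4226, sin(115 deg) = 0.9063
  joint[3] = (0.6578, 1.2655) + 10.3 * (-0.4226, 0.9063) = (0.6578 + -4.3530, 1.2655 + 9.3350) = (-3.6952, 10.6004)
End effector: (-3.6952, 10.6004)

Answer: -3.6952 10.6004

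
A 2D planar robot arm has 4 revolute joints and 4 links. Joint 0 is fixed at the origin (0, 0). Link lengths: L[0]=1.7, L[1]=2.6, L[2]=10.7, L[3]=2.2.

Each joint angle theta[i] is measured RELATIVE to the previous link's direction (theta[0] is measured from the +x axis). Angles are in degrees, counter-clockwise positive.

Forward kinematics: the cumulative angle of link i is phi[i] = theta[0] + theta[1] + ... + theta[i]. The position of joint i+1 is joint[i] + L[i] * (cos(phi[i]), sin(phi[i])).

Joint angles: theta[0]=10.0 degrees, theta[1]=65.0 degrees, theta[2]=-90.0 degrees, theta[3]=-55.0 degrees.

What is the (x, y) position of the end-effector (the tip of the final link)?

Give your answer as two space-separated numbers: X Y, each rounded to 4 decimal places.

Answer: 13.4350 -2.0301

Derivation:
joint[0] = (0.0000, 0.0000)  (base)
link 0: phi[0] = 10 = 10 deg
  cos(10 deg) = 0.9848, sin(10 deg) = 0.1736
  joint[1] = (0.0000, 0.0000) + 1.7 * (0.9848, 0.1736) = (0.0000 + 1.6742, 0.0000 + 0.2952) = (1.6742, 0.2952)
link 1: phi[1] = 10 + 65 = 75 deg
  cos(75 deg) = 0.2588, sin(75 deg) = 0.9659
  joint[2] = (1.6742, 0.2952) + 2.6 * (0.2588, 0.9659) = (1.6742 + 0.6729, 0.2952 + 2.5114) = (2.3471, 2.8066)
link 2: phi[2] = 10 + 65 + -90 = -15 deg
  cos(-15 deg) = 0.9659, sin(-15 deg) = -0.2588
  joint[3] = (2.3471, 2.8066) + 10.7 * (0.9659, -0.2588) = (2.3471 + 10.3354, 2.8066 + -2.7694) = (12.6825, 0.0372)
link 3: phi[3] = 10 + 65 + -90 + -55 = -70 deg
  cos(-70 deg) = 0.3420, sin(-70 deg) = -0.9397
  joint[4] = (12.6825, 0.0372) + 2.2 * (0.3420, -0.9397) = (12.6825 + 0.7524, 0.0372 + -2.0673) = (13.4350, -2.0301)
End effector: (13.4350, -2.0301)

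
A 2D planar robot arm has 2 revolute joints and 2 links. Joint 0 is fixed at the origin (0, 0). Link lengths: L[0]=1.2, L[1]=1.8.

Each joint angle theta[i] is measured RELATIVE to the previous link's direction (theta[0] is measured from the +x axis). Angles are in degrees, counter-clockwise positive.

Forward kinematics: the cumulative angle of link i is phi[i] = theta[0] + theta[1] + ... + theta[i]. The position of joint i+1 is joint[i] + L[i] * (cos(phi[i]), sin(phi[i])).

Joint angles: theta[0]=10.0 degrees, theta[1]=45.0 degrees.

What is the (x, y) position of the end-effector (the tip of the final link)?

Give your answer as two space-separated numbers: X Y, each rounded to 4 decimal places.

Answer: 2.2142 1.6829

Derivation:
joint[0] = (0.0000, 0.0000)  (base)
link 0: phi[0] = 10 = 10 deg
  cos(10 deg) = 0.9848, sin(10 deg) = 0.1736
  joint[1] = (0.0000, 0.0000) + 1.2 * (0.9848, 0.1736) = (0.0000 + 1.1818, 0.0000 + 0.2084) = (1.1818, 0.2084)
link 1: phi[1] = 10 + 45 = 55 deg
  cos(55 deg) = 0.5736, sin(55 deg) = 0.8192
  joint[2] = (1.1818, 0.2084) + 1.8 * (0.5736, 0.8192) = (1.1818 + 1.0324, 0.2084 + 1.4745) = (2.2142, 1.6829)
End effector: (2.2142, 1.6829)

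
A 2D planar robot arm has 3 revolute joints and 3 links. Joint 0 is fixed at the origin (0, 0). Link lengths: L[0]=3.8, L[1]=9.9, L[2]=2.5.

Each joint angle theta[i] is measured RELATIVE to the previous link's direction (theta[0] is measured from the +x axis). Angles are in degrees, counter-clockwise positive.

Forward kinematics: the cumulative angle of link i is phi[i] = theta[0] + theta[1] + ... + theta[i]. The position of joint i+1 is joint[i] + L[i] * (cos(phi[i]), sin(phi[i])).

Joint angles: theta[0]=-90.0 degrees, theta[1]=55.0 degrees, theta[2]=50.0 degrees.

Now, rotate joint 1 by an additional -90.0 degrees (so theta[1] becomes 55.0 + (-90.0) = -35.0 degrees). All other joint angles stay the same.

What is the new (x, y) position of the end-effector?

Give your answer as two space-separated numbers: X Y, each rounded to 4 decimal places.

joint[0] = (0.0000, 0.0000)  (base)
link 0: phi[0] = -90 = -90 deg
  cos(-90 deg) = 0.0000, sin(-90 deg) = -1.0000
  joint[1] = (0.0000, 0.0000) + 3.8 * (0.0000, -1.0000) = (0.0000 + 0.0000, 0.0000 + -3.8000) = (0.0000, -3.8000)
link 1: phi[1] = -90 + -35 = -125 deg
  cos(-125 deg) = -0.5736, sin(-125 deg) = -0.8192
  joint[2] = (0.0000, -3.8000) + 9.9 * (-0.5736, -0.8192) = (0.0000 + -5.6784, -3.8000 + -8.1096) = (-5.6784, -11.9096)
link 2: phi[2] = -90 + -35 + 50 = -75 deg
  cos(-75 deg) = 0.2588, sin(-75 deg) = -0.9659
  joint[3] = (-5.6784, -11.9096) + 2.5 * (0.2588, -0.9659) = (-5.6784 + 0.6470, -11.9096 + -2.4148) = (-5.0314, -14.3244)
End effector: (-5.0314, -14.3244)

Answer: -5.0314 -14.3244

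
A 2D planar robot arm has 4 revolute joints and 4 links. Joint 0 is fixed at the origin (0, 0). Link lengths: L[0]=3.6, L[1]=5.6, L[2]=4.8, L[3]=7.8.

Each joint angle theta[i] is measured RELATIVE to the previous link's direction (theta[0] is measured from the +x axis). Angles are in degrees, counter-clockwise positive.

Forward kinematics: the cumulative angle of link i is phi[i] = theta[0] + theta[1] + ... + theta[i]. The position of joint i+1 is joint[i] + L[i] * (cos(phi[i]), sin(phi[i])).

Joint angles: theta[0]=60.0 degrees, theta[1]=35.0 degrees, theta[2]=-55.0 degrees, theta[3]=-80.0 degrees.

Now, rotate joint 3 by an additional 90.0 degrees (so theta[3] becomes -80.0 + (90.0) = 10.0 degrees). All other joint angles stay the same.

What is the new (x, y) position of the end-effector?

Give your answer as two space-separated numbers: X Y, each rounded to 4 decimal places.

joint[0] = (0.0000, 0.0000)  (base)
link 0: phi[0] = 60 = 60 deg
  cos(60 deg) = 0.5000, sin(60 deg) = 0.8660
  joint[1] = (0.0000, 0.0000) + 3.6 * (0.5000, 0.8660) = (0.0000 + 1.8000, 0.0000 + 3.1177) = (1.8000, 3.1177)
link 1: phi[1] = 60 + 35 = 95 deg
  cos(95 deg) = -0.0872, sin(95 deg) = 0.9962
  joint[2] = (1.8000, 3.1177) + 5.6 * (-0.0872, 0.9962) = (1.8000 + -0.4881, 3.1177 + 5.5787) = (1.3119, 8.6964)
link 2: phi[2] = 60 + 35 + -55 = 40 deg
  cos(40 deg) = 0.7660, sin(40 deg) = 0.6428
  joint[3] = (1.3119, 8.6964) + 4.8 * (0.7660, 0.6428) = (1.3119 + 3.6770, 8.6964 + 3.0854) = (4.9889, 11.7818)
link 3: phi[3] = 60 + 35 + -55 + 10 = 50 deg
  cos(50 deg) = 0.6428, sin(50 deg) = 0.7660
  joint[4] = (4.9889, 11.7818) + 7.8 * (0.6428, 0.7660) = (4.9889 + 5.0137, 11.7818 + 5.9751) = (10.0027, 17.7569)
End effector: (10.0027, 17.7569)

Answer: 10.0027 17.7569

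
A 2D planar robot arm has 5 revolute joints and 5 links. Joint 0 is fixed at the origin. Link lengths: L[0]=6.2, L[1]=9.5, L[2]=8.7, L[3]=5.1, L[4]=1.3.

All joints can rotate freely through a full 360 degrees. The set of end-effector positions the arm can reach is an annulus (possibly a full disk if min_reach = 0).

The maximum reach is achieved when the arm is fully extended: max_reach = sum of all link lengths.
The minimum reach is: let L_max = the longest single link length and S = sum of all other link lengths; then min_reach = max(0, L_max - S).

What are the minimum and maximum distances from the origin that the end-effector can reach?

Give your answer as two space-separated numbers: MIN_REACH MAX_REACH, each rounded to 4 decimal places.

Link lengths: [6.2, 9.5, 8.7, 5.1, 1.3]
max_reach = 6.2 + 9.5 + 8.7 + 5.1 + 1.3 = 30.8
L_max = max([6.2, 9.5, 8.7, 5.1, 1.3]) = 9.5
S (sum of others) = 30.8 - 9.5 = 21.3
min_reach = max(0, 9.5 - 21.3) = max(0, -11.8) = 0

Answer: 0.0000 30.8000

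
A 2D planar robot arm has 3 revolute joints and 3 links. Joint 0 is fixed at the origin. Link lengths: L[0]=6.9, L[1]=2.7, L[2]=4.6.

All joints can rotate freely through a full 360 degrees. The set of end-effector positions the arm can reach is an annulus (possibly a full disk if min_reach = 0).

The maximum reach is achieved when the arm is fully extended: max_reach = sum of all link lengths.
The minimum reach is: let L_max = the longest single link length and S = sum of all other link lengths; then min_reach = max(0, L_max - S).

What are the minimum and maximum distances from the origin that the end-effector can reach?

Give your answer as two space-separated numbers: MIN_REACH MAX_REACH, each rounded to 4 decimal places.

Answer: 0.0000 14.2000

Derivation:
Link lengths: [6.9, 2.7, 4.6]
max_reach = 6.9 + 2.7 + 4.6 = 14.2
L_max = max([6.9, 2.7, 4.6]) = 6.9
S (sum of others) = 14.2 - 6.9 = 7.3
min_reach = max(0, 6.9 - 7.3) = max(0, -0.4) = 0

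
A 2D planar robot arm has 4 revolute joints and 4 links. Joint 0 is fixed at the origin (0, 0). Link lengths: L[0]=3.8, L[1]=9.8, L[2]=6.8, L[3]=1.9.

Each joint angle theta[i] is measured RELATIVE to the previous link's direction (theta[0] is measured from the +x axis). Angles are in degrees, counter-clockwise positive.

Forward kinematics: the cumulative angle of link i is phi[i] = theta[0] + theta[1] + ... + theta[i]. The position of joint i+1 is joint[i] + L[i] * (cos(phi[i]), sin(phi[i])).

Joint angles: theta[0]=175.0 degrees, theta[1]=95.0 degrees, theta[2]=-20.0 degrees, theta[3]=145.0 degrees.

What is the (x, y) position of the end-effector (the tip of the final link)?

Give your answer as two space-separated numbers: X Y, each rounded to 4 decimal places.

joint[0] = (0.0000, 0.0000)  (base)
link 0: phi[0] = 175 = 175 deg
  cos(175 deg) = -0.9962, sin(175 deg) = 0.0872
  joint[1] = (0.0000, 0.0000) + 3.8 * (-0.9962, 0.0872) = (0.0000 + -3.7855, 0.0000 + 0.3312) = (-3.7855, 0.3312)
link 1: phi[1] = 175 + 95 = 270 deg
  cos(270 deg) = -0.0000, sin(270 deg) = -1.0000
  joint[2] = (-3.7855, 0.3312) + 9.8 * (-0.0000, -1.0000) = (-3.7855 + -0.0000, 0.3312 + -9.8000) = (-3.7855, -9.4688)
link 2: phi[2] = 175 + 95 + -20 = 250 deg
  cos(250 deg) = -0.3420, sin(250 deg) = -0.9397
  joint[3] = (-3.7855, -9.4688) + 6.8 * (-0.3420, -0.9397) = (-3.7855 + -2.3257, -9.4688 + -6.3899) = (-6.1113, -15.8587)
link 3: phi[3] = 175 + 95 + -20 + 145 = 395 deg
  cos(395 deg) = 0.8192, sin(395 deg) = 0.5736
  joint[4] = (-6.1113, -15.8587) + 1.9 * (0.8192, 0.5736) = (-6.1113 + 1.5564, -15.8587 + 1.0898) = (-4.5549, -14.7689)
End effector: (-4.5549, -14.7689)

Answer: -4.5549 -14.7689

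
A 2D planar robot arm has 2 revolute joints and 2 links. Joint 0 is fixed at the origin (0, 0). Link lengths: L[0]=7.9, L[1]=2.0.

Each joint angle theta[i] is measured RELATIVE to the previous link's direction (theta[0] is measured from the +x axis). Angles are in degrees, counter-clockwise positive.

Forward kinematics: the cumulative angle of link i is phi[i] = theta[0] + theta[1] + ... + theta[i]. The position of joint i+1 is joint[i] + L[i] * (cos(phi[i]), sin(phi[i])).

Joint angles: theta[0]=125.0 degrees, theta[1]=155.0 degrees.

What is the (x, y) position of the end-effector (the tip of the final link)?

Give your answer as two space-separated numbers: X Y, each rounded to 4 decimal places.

Answer: -4.1840 4.5017

Derivation:
joint[0] = (0.0000, 0.0000)  (base)
link 0: phi[0] = 125 = 125 deg
  cos(125 deg) = -0.5736, sin(125 deg) = 0.8192
  joint[1] = (0.0000, 0.0000) + 7.9 * (-0.5736, 0.8192) = (0.0000 + -4.5313, 0.0000 + 6.4713) = (-4.5313, 6.4713)
link 1: phi[1] = 125 + 155 = 280 deg
  cos(280 deg) = 0.1736, sin(280 deg) = -0.9848
  joint[2] = (-4.5313, 6.4713) + 2 * (0.1736, -0.9848) = (-4.5313 + 0.3473, 6.4713 + -1.9696) = (-4.1840, 4.5017)
End effector: (-4.1840, 4.5017)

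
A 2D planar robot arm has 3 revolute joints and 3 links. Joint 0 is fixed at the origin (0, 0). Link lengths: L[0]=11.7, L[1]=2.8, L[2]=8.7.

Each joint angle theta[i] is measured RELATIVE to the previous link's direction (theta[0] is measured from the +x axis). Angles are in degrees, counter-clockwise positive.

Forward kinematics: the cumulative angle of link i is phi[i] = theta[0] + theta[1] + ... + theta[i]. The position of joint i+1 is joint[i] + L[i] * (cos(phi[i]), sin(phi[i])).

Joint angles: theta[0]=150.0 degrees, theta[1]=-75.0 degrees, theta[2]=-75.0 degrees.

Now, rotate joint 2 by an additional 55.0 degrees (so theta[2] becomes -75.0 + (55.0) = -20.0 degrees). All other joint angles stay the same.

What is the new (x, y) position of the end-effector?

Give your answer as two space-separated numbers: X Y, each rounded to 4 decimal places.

Answer: -4.4177 15.6812

Derivation:
joint[0] = (0.0000, 0.0000)  (base)
link 0: phi[0] = 150 = 150 deg
  cos(150 deg) = -0.8660, sin(150 deg) = 0.5000
  joint[1] = (0.0000, 0.0000) + 11.7 * (-0.8660, 0.5000) = (0.0000 + -10.1325, 0.0000 + 5.8500) = (-10.1325, 5.8500)
link 1: phi[1] = 150 + -75 = 75 deg
  cos(75 deg) = 0.2588, sin(75 deg) = 0.9659
  joint[2] = (-10.1325, 5.8500) + 2.8 * (0.2588, 0.9659) = (-10.1325 + 0.7247, 5.8500 + 2.7046) = (-9.4078, 8.5546)
link 2: phi[2] = 150 + -75 + -20 = 55 deg
  cos(55 deg) = 0.5736, sin(55 deg) = 0.8192
  joint[3] = (-9.4078, 8.5546) + 8.7 * (0.5736, 0.8192) = (-9.4078 + 4.9901, 8.5546 + 7.1266) = (-4.4177, 15.6812)
End effector: (-4.4177, 15.6812)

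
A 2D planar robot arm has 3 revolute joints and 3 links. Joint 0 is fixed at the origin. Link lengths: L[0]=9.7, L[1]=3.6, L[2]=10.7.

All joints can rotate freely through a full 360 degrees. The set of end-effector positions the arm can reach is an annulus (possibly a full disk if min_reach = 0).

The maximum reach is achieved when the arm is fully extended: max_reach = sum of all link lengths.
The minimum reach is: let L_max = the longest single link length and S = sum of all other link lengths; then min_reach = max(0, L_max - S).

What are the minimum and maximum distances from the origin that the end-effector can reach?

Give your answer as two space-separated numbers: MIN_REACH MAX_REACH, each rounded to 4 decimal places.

Link lengths: [9.7, 3.6, 10.7]
max_reach = 9.7 + 3.6 + 10.7 = 24
L_max = max([9.7, 3.6, 10.7]) = 10.7
S (sum of others) = 24 - 10.7 = 13.3
min_reach = max(0, 10.7 - 13.3) = max(0, -2.6) = 0

Answer: 0.0000 24.0000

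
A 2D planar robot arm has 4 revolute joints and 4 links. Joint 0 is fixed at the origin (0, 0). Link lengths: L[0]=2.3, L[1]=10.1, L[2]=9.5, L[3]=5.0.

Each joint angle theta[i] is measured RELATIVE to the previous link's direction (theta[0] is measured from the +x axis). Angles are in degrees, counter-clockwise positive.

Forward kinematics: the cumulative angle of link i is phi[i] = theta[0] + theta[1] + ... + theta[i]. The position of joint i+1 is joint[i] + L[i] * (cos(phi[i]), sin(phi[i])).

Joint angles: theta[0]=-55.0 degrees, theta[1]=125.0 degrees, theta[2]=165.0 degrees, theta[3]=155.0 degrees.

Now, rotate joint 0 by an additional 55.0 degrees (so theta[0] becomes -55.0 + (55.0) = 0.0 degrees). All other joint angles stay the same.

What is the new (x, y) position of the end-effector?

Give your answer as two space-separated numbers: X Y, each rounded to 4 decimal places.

Answer: 0.1918 4.3273

Derivation:
joint[0] = (0.0000, 0.0000)  (base)
link 0: phi[0] = 0 = 0 deg
  cos(0 deg) = 1.0000, sin(0 deg) = 0.0000
  joint[1] = (0.0000, 0.0000) + 2.3 * (1.0000, 0.0000) = (0.0000 + 2.3000, 0.0000 + 0.0000) = (2.3000, 0.0000)
link 1: phi[1] = 0 + 125 = 125 deg
  cos(125 deg) = -0.5736, sin(125 deg) = 0.8192
  joint[2] = (2.3000, 0.0000) + 10.1 * (-0.5736, 0.8192) = (2.3000 + -5.7931, 0.0000 + 8.2734) = (-3.4931, 8.2734)
link 2: phi[2] = 0 + 125 + 165 = 290 deg
  cos(290 deg) = 0.3420, sin(290 deg) = -0.9397
  joint[3] = (-3.4931, 8.2734) + 9.5 * (0.3420, -0.9397) = (-3.4931 + 3.2492, 8.2734 + -8.9271) = (-0.2439, -0.6536)
link 3: phi[3] = 0 + 125 + 165 + 155 = 445 deg
  cos(445 deg) = 0.0872, sin(445 deg) = 0.9962
  joint[4] = (-0.2439, -0.6536) + 5 * (0.0872, 0.9962) = (-0.2439 + 0.4358, -0.6536 + 4.9810) = (0.1918, 4.3273)
End effector: (0.1918, 4.3273)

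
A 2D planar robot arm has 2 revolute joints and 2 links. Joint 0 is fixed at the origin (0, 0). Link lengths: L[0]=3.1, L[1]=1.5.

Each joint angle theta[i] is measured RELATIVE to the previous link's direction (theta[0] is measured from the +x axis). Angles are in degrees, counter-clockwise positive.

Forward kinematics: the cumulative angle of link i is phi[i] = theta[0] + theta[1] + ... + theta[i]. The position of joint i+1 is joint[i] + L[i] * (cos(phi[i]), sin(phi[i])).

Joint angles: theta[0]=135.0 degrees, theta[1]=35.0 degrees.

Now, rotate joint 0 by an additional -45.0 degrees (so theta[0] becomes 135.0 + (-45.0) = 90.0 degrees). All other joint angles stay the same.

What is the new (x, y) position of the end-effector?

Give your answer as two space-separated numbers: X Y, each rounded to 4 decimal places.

Answer: -0.8604 4.3287

Derivation:
joint[0] = (0.0000, 0.0000)  (base)
link 0: phi[0] = 90 = 90 deg
  cos(90 deg) = 0.0000, sin(90 deg) = 1.0000
  joint[1] = (0.0000, 0.0000) + 3.1 * (0.0000, 1.0000) = (0.0000 + 0.0000, 0.0000 + 3.1000) = (0.0000, 3.1000)
link 1: phi[1] = 90 + 35 = 125 deg
  cos(125 deg) = -0.5736, sin(125 deg) = 0.8192
  joint[2] = (0.0000, 3.1000) + 1.5 * (-0.5736, 0.8192) = (0.0000 + -0.8604, 3.1000 + 1.2287) = (-0.8604, 4.3287)
End effector: (-0.8604, 4.3287)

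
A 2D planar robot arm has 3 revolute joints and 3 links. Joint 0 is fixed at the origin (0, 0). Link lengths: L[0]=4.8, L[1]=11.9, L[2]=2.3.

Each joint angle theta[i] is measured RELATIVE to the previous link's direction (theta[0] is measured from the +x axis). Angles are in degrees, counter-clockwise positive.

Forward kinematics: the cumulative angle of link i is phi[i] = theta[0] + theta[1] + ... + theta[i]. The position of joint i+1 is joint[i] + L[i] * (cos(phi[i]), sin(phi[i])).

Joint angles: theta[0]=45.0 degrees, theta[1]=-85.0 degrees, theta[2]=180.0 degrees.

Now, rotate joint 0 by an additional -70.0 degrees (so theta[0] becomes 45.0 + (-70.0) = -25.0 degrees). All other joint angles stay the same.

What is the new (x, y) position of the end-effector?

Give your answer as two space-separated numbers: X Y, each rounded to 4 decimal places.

Answer: 1.0669 -11.0496

Derivation:
joint[0] = (0.0000, 0.0000)  (base)
link 0: phi[0] = -25 = -25 deg
  cos(-25 deg) = 0.9063, sin(-25 deg) = -0.4226
  joint[1] = (0.0000, 0.0000) + 4.8 * (0.9063, -0.4226) = (0.0000 + 4.3503, 0.0000 + -2.0286) = (4.3503, -2.0286)
link 1: phi[1] = -25 + -85 = -110 deg
  cos(-110 deg) = -0.3420, sin(-110 deg) = -0.9397
  joint[2] = (4.3503, -2.0286) + 11.9 * (-0.3420, -0.9397) = (4.3503 + -4.0700, -2.0286 + -11.1823) = (0.2802, -13.2109)
link 2: phi[2] = -25 + -85 + 180 = 70 deg
  cos(70 deg) = 0.3420, sin(70 deg) = 0.9397
  joint[3] = (0.2802, -13.2109) + 2.3 * (0.3420, 0.9397) = (0.2802 + 0.7866, -13.2109 + 2.1613) = (1.0669, -11.0496)
End effector: (1.0669, -11.0496)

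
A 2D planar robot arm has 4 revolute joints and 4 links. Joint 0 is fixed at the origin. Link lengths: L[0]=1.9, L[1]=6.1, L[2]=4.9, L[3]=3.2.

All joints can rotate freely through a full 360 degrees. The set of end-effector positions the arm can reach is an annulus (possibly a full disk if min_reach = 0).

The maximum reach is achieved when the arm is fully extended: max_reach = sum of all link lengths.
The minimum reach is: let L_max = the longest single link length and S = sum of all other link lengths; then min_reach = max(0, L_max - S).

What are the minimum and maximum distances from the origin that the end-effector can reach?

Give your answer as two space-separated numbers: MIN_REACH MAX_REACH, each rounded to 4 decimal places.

Link lengths: [1.9, 6.1, 4.9, 3.2]
max_reach = 1.9 + 6.1 + 4.9 + 3.2 = 16.1
L_max = max([1.9, 6.1, 4.9, 3.2]) = 6.1
S (sum of others) = 16.1 - 6.1 = 10
min_reach = max(0, 6.1 - 10) = max(0, -3.9) = 0

Answer: 0.0000 16.1000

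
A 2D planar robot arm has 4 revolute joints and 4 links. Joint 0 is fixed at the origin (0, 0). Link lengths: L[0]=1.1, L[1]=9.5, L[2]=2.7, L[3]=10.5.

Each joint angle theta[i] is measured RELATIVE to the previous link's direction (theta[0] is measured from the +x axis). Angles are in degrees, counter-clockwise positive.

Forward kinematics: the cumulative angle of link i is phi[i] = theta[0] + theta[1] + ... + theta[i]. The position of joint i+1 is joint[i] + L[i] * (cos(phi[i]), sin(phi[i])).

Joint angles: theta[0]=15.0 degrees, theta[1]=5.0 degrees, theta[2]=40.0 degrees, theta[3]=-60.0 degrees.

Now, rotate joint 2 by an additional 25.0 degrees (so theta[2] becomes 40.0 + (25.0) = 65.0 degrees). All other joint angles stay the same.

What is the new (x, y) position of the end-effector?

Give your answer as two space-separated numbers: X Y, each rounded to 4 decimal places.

joint[0] = (0.0000, 0.0000)  (base)
link 0: phi[0] = 15 = 15 deg
  cos(15 deg) = 0.9659, sin(15 deg) = 0.2588
  joint[1] = (0.0000, 0.0000) + 1.1 * (0.9659, 0.2588) = (0.0000 + 1.0625, 0.0000 + 0.2847) = (1.0625, 0.2847)
link 1: phi[1] = 15 + 5 = 20 deg
  cos(20 deg) = 0.9397, sin(20 deg) = 0.3420
  joint[2] = (1.0625, 0.2847) + 9.5 * (0.9397, 0.3420) = (1.0625 + 8.9271, 0.2847 + 3.2492) = (9.9896, 3.5339)
link 2: phi[2] = 15 + 5 + 65 = 85 deg
  cos(85 deg) = 0.0872, sin(85 deg) = 0.9962
  joint[3] = (9.9896, 3.5339) + 2.7 * (0.0872, 0.9962) = (9.9896 + 0.2353, 3.5339 + 2.6897) = (10.2249, 6.2236)
link 3: phi[3] = 15 + 5 + 65 + -60 = 25 deg
  cos(25 deg) = 0.9063, sin(25 deg) = 0.4226
  joint[4] = (10.2249, 6.2236) + 10.5 * (0.9063, 0.4226) = (10.2249 + 9.5162, 6.2236 + 4.4375) = (19.7412, 10.6611)
End effector: (19.7412, 10.6611)

Answer: 19.7412 10.6611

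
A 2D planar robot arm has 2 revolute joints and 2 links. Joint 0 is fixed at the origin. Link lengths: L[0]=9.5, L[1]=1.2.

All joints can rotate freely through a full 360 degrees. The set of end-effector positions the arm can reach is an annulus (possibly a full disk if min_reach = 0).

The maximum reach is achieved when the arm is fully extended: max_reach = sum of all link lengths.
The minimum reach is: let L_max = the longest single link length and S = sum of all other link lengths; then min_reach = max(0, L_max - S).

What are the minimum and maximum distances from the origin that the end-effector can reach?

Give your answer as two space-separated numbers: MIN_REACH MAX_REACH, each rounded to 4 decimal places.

Answer: 8.3000 10.7000

Derivation:
Link lengths: [9.5, 1.2]
max_reach = 9.5 + 1.2 = 10.7
L_max = max([9.5, 1.2]) = 9.5
S (sum of others) = 10.7 - 9.5 = 1.2
min_reach = max(0, 9.5 - 1.2) = max(0, 8.3) = 8.3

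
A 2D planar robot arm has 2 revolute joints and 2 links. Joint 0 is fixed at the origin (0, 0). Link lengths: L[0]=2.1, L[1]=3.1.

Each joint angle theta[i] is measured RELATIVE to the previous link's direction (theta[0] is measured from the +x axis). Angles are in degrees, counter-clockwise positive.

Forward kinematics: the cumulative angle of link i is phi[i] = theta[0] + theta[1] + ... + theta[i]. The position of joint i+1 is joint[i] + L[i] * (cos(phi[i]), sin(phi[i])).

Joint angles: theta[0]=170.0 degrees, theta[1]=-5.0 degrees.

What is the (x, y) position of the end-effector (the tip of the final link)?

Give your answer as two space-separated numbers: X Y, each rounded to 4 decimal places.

joint[0] = (0.0000, 0.0000)  (base)
link 0: phi[0] = 170 = 170 deg
  cos(170 deg) = -0.9848, sin(170 deg) = 0.1736
  joint[1] = (0.0000, 0.0000) + 2.1 * (-0.9848, 0.1736) = (0.0000 + -2.0681, 0.0000 + 0.3647) = (-2.0681, 0.3647)
link 1: phi[1] = 170 + -5 = 165 deg
  cos(165 deg) = -0.9659, sin(165 deg) = 0.2588
  joint[2] = (-2.0681, 0.3647) + 3.1 * (-0.9659, 0.2588) = (-2.0681 + -2.9944, 0.3647 + 0.8023) = (-5.0625, 1.1670)
End effector: (-5.0625, 1.1670)

Answer: -5.0625 1.1670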